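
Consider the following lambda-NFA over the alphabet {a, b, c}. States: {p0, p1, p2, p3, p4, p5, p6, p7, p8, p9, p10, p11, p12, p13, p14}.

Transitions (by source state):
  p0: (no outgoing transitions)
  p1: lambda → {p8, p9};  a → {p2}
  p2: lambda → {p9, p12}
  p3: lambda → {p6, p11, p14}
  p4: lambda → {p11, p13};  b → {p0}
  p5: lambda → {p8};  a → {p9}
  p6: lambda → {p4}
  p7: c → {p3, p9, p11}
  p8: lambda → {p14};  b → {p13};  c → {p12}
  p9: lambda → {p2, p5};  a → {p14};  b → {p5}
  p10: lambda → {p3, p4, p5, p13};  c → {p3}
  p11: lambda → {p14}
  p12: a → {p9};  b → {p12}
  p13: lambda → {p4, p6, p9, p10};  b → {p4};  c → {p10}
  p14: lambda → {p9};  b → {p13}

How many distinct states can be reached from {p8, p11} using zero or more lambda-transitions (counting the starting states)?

7

Start with {p8, p11}.
From p8 via lambda: add p14.
From p14 via lambda: add p9.
From p9 via lambda: add p2, p5.
From p2 via lambda: add p12.
lambda-closure = {p2, p5, p8, p9, p11, p12, p14}, which has 7 states.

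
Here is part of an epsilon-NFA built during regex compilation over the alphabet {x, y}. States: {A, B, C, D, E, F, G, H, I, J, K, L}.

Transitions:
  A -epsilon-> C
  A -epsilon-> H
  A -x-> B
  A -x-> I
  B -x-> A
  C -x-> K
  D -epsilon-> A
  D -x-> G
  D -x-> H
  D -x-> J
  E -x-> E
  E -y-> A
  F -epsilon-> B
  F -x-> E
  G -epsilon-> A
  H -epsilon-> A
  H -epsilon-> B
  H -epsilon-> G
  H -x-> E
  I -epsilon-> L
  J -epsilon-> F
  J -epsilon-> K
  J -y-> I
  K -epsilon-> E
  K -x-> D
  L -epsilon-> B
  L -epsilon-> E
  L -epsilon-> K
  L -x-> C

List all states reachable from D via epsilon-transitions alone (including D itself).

{A, B, C, D, G, H}

Start with {D}.
From D via epsilon: add A.
From A via epsilon: add C, H.
From H via epsilon: add B, G.
No new states can be added; the closed set is {A, B, C, D, G, H}.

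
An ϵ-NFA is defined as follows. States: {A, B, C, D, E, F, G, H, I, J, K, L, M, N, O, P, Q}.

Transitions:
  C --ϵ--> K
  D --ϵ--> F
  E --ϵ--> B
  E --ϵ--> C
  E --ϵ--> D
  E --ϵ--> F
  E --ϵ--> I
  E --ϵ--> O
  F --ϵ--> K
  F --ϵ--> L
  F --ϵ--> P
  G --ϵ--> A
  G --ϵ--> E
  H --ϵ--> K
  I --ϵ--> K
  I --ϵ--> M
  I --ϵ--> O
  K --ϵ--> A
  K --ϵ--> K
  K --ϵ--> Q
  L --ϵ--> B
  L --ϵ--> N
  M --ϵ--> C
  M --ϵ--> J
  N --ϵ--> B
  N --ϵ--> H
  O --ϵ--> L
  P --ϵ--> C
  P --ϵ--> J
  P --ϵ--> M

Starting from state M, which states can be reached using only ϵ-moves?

Start with {M}.
From M via ϵ: add C, J.
From C via ϵ: add K.
From K via ϵ: add A, Q.
No new states can be added; the closed set is {A, C, J, K, M, Q}.

{A, C, J, K, M, Q}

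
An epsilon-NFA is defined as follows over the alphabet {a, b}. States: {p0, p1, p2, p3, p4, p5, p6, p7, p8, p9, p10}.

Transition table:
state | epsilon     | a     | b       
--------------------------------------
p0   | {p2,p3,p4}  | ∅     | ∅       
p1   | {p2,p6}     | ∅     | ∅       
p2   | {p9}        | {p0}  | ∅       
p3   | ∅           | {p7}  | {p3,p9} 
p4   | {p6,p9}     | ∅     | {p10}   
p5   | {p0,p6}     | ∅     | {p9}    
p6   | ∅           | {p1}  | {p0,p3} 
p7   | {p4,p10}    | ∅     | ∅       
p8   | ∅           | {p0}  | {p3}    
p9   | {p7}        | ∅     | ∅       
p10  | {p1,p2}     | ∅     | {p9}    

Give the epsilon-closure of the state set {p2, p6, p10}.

Start with {p2, p6, p10}.
From p2 via epsilon: add p9.
From p10 via epsilon: add p1.
From p9 via epsilon: add p7.
From p7 via epsilon: add p4.
No new states can be added; the closed set is {p1, p2, p4, p6, p7, p9, p10}.

{p1, p2, p4, p6, p7, p9, p10}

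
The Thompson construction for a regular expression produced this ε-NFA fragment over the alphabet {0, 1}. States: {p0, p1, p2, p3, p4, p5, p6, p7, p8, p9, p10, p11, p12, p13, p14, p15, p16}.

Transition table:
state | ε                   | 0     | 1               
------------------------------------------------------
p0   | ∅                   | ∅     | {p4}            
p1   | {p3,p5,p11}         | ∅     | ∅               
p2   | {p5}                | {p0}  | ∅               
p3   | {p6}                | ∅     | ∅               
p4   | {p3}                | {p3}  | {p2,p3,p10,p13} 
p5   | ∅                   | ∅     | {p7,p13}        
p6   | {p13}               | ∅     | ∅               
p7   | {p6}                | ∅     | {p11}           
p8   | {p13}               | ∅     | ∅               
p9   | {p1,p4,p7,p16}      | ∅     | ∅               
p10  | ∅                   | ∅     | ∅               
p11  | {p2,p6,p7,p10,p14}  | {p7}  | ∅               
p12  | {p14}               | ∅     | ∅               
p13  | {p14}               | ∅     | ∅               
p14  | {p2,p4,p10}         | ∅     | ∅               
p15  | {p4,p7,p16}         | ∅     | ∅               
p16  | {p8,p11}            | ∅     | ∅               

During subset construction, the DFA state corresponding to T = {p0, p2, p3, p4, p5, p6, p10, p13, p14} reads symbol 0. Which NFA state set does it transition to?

p2 on 0 → {p0}.
p4 on 0 → {p3}.
No 0-transition from p0, p3, p5, p6, p10, p13, p14.
Union after reading 0: {p0, p3}.
Now take the ε-closure:
From p3 via ε: add p6.
From p6 via ε: add p13.
From p13 via ε: add p14.
From p14 via ε: add p2, p4, p10.
From p2 via ε: add p5.
No new states can be added; the closed set is {p0, p2, p3, p4, p5, p6, p10, p13, p14}.

{p0, p2, p3, p4, p5, p6, p10, p13, p14}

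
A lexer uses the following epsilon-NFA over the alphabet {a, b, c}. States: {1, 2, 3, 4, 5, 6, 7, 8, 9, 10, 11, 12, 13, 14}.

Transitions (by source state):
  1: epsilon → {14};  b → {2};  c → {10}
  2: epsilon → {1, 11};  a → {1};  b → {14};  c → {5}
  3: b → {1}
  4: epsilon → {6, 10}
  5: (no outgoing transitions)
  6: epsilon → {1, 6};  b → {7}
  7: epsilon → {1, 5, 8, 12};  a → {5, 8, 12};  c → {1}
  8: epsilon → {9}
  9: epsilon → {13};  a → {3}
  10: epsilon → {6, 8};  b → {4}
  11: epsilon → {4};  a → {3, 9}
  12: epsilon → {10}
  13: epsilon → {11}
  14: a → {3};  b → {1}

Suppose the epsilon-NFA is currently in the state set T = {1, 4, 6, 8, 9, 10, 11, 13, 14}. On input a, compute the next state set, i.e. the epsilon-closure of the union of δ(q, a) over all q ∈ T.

9 on a → {3}.
11 on a → {3, 9}.
14 on a → {3}.
No a-transition from 1, 4, 6, 8, 10, 13.
Union after reading a: {3, 9}.
Now take the epsilon-closure:
From 9 via epsilon: add 13.
From 13 via epsilon: add 11.
From 11 via epsilon: add 4.
From 4 via epsilon: add 6, 10.
From 6 via epsilon: add 1.
From 10 via epsilon: add 8.
From 1 via epsilon: add 14.
No new states can be added; the closed set is {1, 3, 4, 6, 8, 9, 10, 11, 13, 14}.

{1, 3, 4, 6, 8, 9, 10, 11, 13, 14}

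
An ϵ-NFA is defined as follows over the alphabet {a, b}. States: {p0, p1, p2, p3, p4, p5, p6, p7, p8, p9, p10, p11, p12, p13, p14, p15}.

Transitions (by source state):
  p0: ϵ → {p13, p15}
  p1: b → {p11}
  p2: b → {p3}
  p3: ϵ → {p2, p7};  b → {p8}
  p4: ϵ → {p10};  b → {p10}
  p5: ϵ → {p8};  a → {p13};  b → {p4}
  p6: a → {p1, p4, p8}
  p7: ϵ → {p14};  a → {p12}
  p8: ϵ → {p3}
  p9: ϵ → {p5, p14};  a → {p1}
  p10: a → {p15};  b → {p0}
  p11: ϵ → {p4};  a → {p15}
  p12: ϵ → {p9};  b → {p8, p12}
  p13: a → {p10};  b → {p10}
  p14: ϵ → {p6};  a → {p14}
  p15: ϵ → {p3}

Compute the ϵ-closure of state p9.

{p2, p3, p5, p6, p7, p8, p9, p14}

Start with {p9}.
From p9 via ϵ: add p5, p14.
From p5 via ϵ: add p8.
From p14 via ϵ: add p6.
From p8 via ϵ: add p3.
From p3 via ϵ: add p2, p7.
No new states can be added; the closed set is {p2, p3, p5, p6, p7, p8, p9, p14}.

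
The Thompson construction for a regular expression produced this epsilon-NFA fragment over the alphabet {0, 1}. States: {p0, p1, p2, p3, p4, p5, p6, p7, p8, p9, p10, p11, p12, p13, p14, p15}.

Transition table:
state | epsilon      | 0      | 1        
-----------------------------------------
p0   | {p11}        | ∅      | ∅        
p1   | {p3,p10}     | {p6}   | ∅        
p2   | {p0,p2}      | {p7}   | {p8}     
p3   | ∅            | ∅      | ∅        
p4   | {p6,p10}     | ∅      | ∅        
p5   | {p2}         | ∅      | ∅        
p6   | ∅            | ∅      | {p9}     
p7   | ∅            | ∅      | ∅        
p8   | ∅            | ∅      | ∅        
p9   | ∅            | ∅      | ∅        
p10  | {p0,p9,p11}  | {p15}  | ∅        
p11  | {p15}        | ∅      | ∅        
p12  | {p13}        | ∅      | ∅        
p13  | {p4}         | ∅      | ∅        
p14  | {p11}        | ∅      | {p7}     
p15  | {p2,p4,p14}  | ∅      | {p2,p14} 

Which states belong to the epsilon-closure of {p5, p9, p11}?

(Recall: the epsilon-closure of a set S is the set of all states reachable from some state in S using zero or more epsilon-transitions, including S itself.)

Start with {p5, p9, p11}.
From p5 via epsilon: add p2.
From p11 via epsilon: add p15.
From p2 via epsilon: add p0.
From p15 via epsilon: add p4, p14.
From p4 via epsilon: add p6, p10.
No new states can be added; the closed set is {p0, p2, p4, p5, p6, p9, p10, p11, p14, p15}.

{p0, p2, p4, p5, p6, p9, p10, p11, p14, p15}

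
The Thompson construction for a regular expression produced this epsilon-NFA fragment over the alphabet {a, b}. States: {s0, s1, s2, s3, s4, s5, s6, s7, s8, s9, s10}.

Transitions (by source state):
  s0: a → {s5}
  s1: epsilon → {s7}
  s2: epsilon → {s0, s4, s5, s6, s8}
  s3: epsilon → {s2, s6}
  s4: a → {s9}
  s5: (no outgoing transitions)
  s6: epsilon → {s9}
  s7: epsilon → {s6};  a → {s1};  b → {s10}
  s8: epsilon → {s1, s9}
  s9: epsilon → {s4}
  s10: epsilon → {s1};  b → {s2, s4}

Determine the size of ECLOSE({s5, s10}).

Start with {s5, s10}.
From s10 via epsilon: add s1.
From s1 via epsilon: add s7.
From s7 via epsilon: add s6.
From s6 via epsilon: add s9.
From s9 via epsilon: add s4.
epsilon-closure = {s1, s4, s5, s6, s7, s9, s10}, which has 7 states.

7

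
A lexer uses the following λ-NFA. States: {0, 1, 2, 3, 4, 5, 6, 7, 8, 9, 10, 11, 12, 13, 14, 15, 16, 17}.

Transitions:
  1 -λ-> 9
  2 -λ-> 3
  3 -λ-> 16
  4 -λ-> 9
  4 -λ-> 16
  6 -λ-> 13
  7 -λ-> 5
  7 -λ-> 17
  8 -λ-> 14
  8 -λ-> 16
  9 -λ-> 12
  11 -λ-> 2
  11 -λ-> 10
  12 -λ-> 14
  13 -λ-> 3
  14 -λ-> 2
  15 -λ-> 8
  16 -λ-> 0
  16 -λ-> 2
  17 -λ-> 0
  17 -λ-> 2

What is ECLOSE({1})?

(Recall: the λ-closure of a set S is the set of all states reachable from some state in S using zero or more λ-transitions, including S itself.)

{0, 1, 2, 3, 9, 12, 14, 16}

Start with {1}.
From 1 via λ: add 9.
From 9 via λ: add 12.
From 12 via λ: add 14.
From 14 via λ: add 2.
From 2 via λ: add 3.
From 3 via λ: add 16.
From 16 via λ: add 0.
No new states can be added; the closed set is {0, 1, 2, 3, 9, 12, 14, 16}.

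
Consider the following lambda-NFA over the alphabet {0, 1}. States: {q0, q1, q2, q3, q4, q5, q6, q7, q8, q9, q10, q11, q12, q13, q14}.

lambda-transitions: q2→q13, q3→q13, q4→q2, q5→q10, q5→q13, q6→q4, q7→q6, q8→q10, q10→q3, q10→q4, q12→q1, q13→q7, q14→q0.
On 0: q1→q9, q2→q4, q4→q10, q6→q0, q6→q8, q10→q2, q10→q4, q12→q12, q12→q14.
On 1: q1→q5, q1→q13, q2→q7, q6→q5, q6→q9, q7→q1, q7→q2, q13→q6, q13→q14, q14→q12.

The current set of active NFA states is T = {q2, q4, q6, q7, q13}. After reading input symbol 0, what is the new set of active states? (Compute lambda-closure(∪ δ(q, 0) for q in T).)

{q0, q2, q3, q4, q6, q7, q8, q10, q13}

q2 on 0 → {q4}.
q4 on 0 → {q10}.
q6 on 0 → {q0, q8}.
No 0-transition from q7, q13.
Union after reading 0: {q0, q4, q8, q10}.
Now take the lambda-closure:
From q4 via lambda: add q2.
From q10 via lambda: add q3.
From q2 via lambda: add q13.
From q13 via lambda: add q7.
From q7 via lambda: add q6.
No new states can be added; the closed set is {q0, q2, q3, q4, q6, q7, q8, q10, q13}.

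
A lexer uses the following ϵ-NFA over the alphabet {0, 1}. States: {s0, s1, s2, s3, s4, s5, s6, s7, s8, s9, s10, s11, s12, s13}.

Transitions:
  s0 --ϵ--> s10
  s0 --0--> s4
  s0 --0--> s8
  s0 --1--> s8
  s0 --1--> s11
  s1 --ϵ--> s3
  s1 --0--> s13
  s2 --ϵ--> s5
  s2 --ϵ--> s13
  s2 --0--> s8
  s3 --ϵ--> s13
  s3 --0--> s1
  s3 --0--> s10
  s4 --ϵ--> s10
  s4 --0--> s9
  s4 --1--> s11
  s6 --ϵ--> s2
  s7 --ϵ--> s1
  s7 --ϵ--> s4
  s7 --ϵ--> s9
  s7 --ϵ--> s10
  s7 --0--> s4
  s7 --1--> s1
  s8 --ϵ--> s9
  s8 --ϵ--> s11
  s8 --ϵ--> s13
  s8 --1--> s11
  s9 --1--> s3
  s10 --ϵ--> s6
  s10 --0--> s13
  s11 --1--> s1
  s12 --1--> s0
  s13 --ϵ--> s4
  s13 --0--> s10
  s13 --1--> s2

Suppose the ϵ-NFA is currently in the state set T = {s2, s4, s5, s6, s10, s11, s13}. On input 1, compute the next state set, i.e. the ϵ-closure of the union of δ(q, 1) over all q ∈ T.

s4 on 1 → {s11}.
s11 on 1 → {s1}.
s13 on 1 → {s2}.
No 1-transition from s2, s5, s6, s10.
Union after reading 1: {s1, s2, s11}.
Now take the ϵ-closure:
From s1 via ϵ: add s3.
From s2 via ϵ: add s5, s13.
From s13 via ϵ: add s4.
From s4 via ϵ: add s10.
From s10 via ϵ: add s6.
No new states can be added; the closed set is {s1, s2, s3, s4, s5, s6, s10, s11, s13}.

{s1, s2, s3, s4, s5, s6, s10, s11, s13}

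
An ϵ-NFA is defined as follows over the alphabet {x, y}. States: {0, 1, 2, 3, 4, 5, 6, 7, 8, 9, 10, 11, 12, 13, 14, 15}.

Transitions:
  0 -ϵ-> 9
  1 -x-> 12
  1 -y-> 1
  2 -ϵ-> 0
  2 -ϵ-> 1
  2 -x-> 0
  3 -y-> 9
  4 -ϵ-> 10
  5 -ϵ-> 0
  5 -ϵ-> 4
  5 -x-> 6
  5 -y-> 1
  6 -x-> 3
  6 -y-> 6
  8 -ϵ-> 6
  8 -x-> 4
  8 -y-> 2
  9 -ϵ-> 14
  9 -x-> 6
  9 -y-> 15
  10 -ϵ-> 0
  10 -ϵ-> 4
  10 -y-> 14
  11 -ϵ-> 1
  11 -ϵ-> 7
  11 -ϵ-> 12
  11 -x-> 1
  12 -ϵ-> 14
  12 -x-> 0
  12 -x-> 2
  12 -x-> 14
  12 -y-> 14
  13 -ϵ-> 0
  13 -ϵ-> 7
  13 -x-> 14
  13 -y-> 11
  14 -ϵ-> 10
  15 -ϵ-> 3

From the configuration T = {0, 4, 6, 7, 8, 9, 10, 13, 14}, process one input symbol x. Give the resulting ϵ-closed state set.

{0, 3, 4, 6, 9, 10, 14}

6 on x → {3}.
8 on x → {4}.
9 on x → {6}.
13 on x → {14}.
No x-transition from 0, 4, 7, 10, 14.
Union after reading x: {3, 4, 6, 14}.
Now take the ϵ-closure:
From 4 via ϵ: add 10.
From 10 via ϵ: add 0.
From 0 via ϵ: add 9.
No new states can be added; the closed set is {0, 3, 4, 6, 9, 10, 14}.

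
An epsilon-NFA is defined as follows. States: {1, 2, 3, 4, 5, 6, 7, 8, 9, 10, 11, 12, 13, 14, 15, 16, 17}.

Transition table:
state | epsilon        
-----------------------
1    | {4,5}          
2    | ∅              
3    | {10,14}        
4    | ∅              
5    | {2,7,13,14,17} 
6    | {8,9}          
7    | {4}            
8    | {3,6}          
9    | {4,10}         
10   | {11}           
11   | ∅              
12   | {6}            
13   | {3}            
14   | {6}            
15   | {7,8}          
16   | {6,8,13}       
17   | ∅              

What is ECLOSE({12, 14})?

{3, 4, 6, 8, 9, 10, 11, 12, 14}

Start with {12, 14}.
From 12 via epsilon: add 6.
From 6 via epsilon: add 8, 9.
From 8 via epsilon: add 3.
From 9 via epsilon: add 4, 10.
From 10 via epsilon: add 11.
No new states can be added; the closed set is {3, 4, 6, 8, 9, 10, 11, 12, 14}.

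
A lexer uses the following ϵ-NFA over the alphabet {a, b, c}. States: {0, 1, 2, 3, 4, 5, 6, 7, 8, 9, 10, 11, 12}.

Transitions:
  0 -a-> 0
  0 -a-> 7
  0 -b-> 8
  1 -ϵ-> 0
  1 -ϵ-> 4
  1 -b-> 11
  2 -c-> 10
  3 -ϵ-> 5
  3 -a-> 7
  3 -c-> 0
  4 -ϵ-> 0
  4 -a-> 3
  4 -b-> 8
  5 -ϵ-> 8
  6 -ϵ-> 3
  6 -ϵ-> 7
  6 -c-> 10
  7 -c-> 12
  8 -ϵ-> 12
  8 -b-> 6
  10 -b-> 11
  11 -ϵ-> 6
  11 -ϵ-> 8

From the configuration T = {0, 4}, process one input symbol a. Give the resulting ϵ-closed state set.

0 on a → {0, 7}.
4 on a → {3}.
Union after reading a: {0, 3, 7}.
Now take the ϵ-closure:
From 3 via ϵ: add 5.
From 5 via ϵ: add 8.
From 8 via ϵ: add 12.
No new states can be added; the closed set is {0, 3, 5, 7, 8, 12}.

{0, 3, 5, 7, 8, 12}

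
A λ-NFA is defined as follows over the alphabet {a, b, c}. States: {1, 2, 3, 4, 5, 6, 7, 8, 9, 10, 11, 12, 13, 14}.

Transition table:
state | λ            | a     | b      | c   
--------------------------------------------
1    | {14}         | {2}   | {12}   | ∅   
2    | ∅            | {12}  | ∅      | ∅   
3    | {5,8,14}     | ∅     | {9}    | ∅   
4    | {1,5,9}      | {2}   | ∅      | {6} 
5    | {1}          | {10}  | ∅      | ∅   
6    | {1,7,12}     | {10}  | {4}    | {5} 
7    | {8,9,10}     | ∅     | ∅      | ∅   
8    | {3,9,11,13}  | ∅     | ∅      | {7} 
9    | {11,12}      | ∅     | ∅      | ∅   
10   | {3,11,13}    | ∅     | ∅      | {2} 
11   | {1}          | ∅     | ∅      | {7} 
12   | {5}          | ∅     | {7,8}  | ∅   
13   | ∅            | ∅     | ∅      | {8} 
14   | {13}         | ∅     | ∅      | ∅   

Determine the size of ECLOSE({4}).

Start with {4}.
From 4 via λ: add 1, 5, 9.
From 1 via λ: add 14.
From 9 via λ: add 11, 12.
From 14 via λ: add 13.
λ-closure = {1, 4, 5, 9, 11, 12, 13, 14}, which has 8 states.

8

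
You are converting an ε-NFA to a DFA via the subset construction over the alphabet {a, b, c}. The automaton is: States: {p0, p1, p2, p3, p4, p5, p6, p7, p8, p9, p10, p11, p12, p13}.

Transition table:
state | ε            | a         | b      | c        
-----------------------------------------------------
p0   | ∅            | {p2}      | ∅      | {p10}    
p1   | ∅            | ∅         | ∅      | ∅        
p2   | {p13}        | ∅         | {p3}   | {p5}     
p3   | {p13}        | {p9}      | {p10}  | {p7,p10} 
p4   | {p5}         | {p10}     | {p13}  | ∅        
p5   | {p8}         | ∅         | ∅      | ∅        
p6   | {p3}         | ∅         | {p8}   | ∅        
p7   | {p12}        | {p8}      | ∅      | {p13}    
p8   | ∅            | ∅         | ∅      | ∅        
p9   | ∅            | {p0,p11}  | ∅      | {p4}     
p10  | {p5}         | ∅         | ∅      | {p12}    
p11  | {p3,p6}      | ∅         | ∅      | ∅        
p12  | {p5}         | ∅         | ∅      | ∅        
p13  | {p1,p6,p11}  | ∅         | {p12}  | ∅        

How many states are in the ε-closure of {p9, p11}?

6

Start with {p9, p11}.
From p11 via ε: add p3, p6.
From p3 via ε: add p13.
From p13 via ε: add p1.
ε-closure = {p1, p3, p6, p9, p11, p13}, which has 6 states.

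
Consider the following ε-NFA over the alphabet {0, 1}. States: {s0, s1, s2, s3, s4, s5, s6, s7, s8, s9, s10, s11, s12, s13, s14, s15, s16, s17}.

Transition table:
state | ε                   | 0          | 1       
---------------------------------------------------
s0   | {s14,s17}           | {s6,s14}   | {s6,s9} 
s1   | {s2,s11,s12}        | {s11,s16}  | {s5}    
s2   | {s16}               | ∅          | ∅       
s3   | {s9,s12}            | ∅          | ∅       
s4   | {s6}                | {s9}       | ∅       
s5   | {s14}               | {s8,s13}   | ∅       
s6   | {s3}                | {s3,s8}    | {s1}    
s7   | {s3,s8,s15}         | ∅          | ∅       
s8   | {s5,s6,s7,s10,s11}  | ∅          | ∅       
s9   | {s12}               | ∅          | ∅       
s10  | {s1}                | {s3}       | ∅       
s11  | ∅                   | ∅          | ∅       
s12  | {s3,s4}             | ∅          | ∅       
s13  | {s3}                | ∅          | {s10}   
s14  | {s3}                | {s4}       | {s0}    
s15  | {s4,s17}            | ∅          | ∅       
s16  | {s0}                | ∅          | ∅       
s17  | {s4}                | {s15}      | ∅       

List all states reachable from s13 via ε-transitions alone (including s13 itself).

{s3, s4, s6, s9, s12, s13}

Start with {s13}.
From s13 via ε: add s3.
From s3 via ε: add s9, s12.
From s12 via ε: add s4.
From s4 via ε: add s6.
No new states can be added; the closed set is {s3, s4, s6, s9, s12, s13}.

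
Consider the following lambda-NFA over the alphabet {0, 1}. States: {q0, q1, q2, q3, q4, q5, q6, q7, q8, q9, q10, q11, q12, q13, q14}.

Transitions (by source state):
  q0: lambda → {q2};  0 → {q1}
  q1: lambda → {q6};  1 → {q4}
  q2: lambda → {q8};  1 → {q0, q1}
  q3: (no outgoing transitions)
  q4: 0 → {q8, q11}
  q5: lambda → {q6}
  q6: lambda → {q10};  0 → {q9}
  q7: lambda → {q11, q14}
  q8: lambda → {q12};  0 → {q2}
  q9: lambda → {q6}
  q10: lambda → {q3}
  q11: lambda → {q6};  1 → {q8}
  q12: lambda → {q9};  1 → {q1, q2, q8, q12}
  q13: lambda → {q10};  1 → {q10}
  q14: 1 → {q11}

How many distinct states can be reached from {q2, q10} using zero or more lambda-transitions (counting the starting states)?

Start with {q2, q10}.
From q2 via lambda: add q8.
From q10 via lambda: add q3.
From q8 via lambda: add q12.
From q12 via lambda: add q9.
From q9 via lambda: add q6.
lambda-closure = {q2, q3, q6, q8, q9, q10, q12}, which has 7 states.

7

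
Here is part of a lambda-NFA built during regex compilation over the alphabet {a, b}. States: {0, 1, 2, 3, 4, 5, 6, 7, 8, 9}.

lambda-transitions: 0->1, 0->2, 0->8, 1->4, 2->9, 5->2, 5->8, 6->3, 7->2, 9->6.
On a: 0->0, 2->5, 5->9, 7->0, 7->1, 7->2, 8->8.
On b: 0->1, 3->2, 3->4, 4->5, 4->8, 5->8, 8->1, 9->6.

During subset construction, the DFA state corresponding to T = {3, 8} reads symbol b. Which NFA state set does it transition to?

{1, 2, 3, 4, 6, 9}

3 on b → {2, 4}.
8 on b → {1}.
Union after reading b: {1, 2, 4}.
Now take the lambda-closure:
From 2 via lambda: add 9.
From 9 via lambda: add 6.
From 6 via lambda: add 3.
No new states can be added; the closed set is {1, 2, 3, 4, 6, 9}.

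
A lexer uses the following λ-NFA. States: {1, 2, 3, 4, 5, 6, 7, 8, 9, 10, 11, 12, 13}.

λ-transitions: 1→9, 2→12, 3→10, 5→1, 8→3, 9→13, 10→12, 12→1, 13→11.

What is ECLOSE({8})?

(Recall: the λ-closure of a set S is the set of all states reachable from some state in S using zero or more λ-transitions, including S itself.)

{1, 3, 8, 9, 10, 11, 12, 13}

Start with {8}.
From 8 via λ: add 3.
From 3 via λ: add 10.
From 10 via λ: add 12.
From 12 via λ: add 1.
From 1 via λ: add 9.
From 9 via λ: add 13.
From 13 via λ: add 11.
No new states can be added; the closed set is {1, 3, 8, 9, 10, 11, 12, 13}.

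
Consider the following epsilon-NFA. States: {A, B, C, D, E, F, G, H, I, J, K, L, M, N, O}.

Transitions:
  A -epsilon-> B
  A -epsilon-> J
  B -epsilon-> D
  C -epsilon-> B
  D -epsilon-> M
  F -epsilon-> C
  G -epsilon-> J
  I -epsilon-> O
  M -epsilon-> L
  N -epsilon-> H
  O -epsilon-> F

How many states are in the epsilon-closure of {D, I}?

Start with {D, I}.
From D via epsilon: add M.
From I via epsilon: add O.
From M via epsilon: add L.
From O via epsilon: add F.
From F via epsilon: add C.
From C via epsilon: add B.
epsilon-closure = {B, C, D, F, I, L, M, O}, which has 8 states.

8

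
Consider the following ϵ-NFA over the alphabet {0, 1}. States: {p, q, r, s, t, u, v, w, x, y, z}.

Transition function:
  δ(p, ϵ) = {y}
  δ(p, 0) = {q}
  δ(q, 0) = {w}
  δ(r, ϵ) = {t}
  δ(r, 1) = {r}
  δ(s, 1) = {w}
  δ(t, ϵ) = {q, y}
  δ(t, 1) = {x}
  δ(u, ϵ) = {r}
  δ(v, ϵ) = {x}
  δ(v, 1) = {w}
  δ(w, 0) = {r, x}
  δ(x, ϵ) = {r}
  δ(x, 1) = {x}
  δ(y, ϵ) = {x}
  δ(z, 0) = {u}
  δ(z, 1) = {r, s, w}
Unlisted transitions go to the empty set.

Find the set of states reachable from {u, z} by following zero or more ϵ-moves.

Start with {u, z}.
From u via ϵ: add r.
From r via ϵ: add t.
From t via ϵ: add q, y.
From y via ϵ: add x.
No new states can be added; the closed set is {q, r, t, u, x, y, z}.

{q, r, t, u, x, y, z}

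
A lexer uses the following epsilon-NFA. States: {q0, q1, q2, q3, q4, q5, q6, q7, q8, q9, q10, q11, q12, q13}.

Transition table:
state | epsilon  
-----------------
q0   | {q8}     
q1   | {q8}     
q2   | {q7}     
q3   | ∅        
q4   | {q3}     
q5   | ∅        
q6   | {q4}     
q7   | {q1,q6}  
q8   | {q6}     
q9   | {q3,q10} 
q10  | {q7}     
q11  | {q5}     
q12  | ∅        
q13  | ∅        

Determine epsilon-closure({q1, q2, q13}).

{q1, q2, q3, q4, q6, q7, q8, q13}

Start with {q1, q2, q13}.
From q1 via epsilon: add q8.
From q2 via epsilon: add q7.
From q7 via epsilon: add q6.
From q6 via epsilon: add q4.
From q4 via epsilon: add q3.
No new states can be added; the closed set is {q1, q2, q3, q4, q6, q7, q8, q13}.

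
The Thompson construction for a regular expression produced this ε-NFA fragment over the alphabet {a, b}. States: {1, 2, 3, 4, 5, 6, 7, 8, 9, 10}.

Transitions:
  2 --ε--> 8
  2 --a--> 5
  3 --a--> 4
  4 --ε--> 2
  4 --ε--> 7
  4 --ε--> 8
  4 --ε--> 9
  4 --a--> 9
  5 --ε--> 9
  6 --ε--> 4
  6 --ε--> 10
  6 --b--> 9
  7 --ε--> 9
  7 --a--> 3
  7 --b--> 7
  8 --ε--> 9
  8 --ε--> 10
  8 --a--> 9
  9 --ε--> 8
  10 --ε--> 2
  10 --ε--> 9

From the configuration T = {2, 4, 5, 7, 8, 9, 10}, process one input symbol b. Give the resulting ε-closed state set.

{2, 7, 8, 9, 10}

7 on b → {7}.
No b-transition from 2, 4, 5, 8, 9, 10.
Union after reading b: {7}.
Now take the ε-closure:
From 7 via ε: add 9.
From 9 via ε: add 8.
From 8 via ε: add 10.
From 10 via ε: add 2.
No new states can be added; the closed set is {2, 7, 8, 9, 10}.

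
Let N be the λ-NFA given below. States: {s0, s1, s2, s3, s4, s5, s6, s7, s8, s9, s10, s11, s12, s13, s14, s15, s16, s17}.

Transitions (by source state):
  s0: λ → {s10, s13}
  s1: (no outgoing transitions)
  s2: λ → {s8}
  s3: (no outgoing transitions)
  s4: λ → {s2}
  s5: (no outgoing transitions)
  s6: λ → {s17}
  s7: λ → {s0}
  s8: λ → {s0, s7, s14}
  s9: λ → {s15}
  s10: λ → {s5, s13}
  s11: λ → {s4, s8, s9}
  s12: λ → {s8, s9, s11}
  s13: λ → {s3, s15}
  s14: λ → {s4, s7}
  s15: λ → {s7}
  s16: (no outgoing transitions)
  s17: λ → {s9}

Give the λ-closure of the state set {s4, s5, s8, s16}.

Start with {s4, s5, s8, s16}.
From s4 via λ: add s2.
From s8 via λ: add s0, s7, s14.
From s0 via λ: add s10, s13.
From s13 via λ: add s3, s15.
No new states can be added; the closed set is {s0, s2, s3, s4, s5, s7, s8, s10, s13, s14, s15, s16}.

{s0, s2, s3, s4, s5, s7, s8, s10, s13, s14, s15, s16}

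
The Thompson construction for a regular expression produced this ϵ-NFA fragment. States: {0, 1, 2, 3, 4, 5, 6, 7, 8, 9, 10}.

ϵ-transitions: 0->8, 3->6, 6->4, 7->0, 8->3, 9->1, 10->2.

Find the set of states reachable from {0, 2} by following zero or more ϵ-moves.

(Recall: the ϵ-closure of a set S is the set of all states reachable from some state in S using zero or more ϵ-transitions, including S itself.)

Start with {0, 2}.
From 0 via ϵ: add 8.
From 8 via ϵ: add 3.
From 3 via ϵ: add 6.
From 6 via ϵ: add 4.
No new states can be added; the closed set is {0, 2, 3, 4, 6, 8}.

{0, 2, 3, 4, 6, 8}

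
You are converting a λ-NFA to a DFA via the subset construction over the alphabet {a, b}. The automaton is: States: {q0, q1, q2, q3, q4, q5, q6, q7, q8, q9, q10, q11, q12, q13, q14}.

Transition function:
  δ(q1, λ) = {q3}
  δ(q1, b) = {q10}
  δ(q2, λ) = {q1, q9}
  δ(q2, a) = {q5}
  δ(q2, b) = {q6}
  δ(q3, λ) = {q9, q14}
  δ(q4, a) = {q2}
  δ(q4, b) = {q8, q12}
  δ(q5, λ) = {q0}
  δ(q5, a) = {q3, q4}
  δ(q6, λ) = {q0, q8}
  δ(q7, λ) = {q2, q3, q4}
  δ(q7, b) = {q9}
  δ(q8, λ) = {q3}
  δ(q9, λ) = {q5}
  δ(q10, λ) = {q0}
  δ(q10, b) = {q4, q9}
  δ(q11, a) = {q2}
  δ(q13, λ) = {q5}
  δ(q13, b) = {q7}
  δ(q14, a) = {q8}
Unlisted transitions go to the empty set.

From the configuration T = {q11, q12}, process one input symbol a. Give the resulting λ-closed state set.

q11 on a → {q2}.
No a-transition from q12.
Union after reading a: {q2}.
Now take the λ-closure:
From q2 via λ: add q1, q9.
From q1 via λ: add q3.
From q9 via λ: add q5.
From q3 via λ: add q14.
From q5 via λ: add q0.
No new states can be added; the closed set is {q0, q1, q2, q3, q5, q9, q14}.

{q0, q1, q2, q3, q5, q9, q14}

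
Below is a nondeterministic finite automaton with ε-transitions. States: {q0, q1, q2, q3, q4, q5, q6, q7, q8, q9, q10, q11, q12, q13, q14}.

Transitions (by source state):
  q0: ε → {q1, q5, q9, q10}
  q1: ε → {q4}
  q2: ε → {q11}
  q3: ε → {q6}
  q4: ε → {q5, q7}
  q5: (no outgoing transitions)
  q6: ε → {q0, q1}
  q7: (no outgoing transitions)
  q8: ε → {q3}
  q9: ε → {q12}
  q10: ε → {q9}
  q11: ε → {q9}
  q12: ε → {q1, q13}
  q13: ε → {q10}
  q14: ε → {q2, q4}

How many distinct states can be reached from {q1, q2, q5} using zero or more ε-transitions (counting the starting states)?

Start with {q1, q2, q5}.
From q1 via ε: add q4.
From q2 via ε: add q11.
From q4 via ε: add q7.
From q11 via ε: add q9.
From q9 via ε: add q12.
From q12 via ε: add q13.
From q13 via ε: add q10.
ε-closure = {q1, q2, q4, q5, q7, q9, q10, q11, q12, q13}, which has 10 states.

10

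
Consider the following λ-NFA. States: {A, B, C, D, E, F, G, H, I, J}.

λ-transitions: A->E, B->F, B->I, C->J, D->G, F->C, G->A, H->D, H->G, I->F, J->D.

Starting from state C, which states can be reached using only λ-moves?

{A, C, D, E, G, J}

Start with {C}.
From C via λ: add J.
From J via λ: add D.
From D via λ: add G.
From G via λ: add A.
From A via λ: add E.
No new states can be added; the closed set is {A, C, D, E, G, J}.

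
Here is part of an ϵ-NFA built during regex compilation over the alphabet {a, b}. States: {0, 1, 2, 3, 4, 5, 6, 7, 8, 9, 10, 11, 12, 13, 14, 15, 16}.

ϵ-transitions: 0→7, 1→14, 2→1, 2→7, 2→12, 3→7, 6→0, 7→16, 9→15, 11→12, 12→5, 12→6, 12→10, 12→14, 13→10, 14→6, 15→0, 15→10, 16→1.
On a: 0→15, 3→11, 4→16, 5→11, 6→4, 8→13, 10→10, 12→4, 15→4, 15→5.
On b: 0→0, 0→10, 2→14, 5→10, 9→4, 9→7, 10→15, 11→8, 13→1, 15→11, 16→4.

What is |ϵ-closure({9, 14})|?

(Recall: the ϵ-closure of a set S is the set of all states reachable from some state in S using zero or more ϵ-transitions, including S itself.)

Start with {9, 14}.
From 9 via ϵ: add 15.
From 14 via ϵ: add 6.
From 6 via ϵ: add 0.
From 15 via ϵ: add 10.
From 0 via ϵ: add 7.
From 7 via ϵ: add 16.
From 16 via ϵ: add 1.
ϵ-closure = {0, 1, 6, 7, 9, 10, 14, 15, 16}, which has 9 states.

9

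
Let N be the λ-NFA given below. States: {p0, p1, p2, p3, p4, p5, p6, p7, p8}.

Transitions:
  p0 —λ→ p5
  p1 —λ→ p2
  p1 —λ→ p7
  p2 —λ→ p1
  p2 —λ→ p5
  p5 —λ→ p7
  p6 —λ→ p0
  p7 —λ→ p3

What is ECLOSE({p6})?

Start with {p6}.
From p6 via λ: add p0.
From p0 via λ: add p5.
From p5 via λ: add p7.
From p7 via λ: add p3.
No new states can be added; the closed set is {p0, p3, p5, p6, p7}.

{p0, p3, p5, p6, p7}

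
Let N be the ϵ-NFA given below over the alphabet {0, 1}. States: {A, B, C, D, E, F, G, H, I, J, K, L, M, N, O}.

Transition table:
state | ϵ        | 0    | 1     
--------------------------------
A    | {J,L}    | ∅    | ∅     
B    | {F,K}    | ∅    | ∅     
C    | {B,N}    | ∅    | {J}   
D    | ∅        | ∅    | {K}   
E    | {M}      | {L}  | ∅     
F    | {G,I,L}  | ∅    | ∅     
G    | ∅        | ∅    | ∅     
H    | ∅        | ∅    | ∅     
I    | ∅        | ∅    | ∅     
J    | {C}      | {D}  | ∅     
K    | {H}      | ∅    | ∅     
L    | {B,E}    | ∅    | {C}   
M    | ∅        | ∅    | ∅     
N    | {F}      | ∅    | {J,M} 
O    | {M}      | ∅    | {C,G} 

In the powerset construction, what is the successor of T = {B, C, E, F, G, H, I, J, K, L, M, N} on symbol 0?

{B, D, E, F, G, H, I, K, L, M}

E on 0 → {L}.
J on 0 → {D}.
No 0-transition from B, C, F, G, H, I, K, L, M, N.
Union after reading 0: {D, L}.
Now take the ϵ-closure:
From L via ϵ: add B, E.
From B via ϵ: add F, K.
From E via ϵ: add M.
From F via ϵ: add G, I.
From K via ϵ: add H.
No new states can be added; the closed set is {B, D, E, F, G, H, I, K, L, M}.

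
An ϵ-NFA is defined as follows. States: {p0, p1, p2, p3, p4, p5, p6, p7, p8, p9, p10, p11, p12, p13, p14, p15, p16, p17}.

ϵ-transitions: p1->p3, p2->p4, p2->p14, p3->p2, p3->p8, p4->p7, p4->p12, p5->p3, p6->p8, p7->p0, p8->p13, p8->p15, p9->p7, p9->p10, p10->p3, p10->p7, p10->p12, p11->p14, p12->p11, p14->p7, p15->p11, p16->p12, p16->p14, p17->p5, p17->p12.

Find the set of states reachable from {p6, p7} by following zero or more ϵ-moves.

Start with {p6, p7}.
From p6 via ϵ: add p8.
From p7 via ϵ: add p0.
From p8 via ϵ: add p13, p15.
From p15 via ϵ: add p11.
From p11 via ϵ: add p14.
No new states can be added; the closed set is {p0, p6, p7, p8, p11, p13, p14, p15}.

{p0, p6, p7, p8, p11, p13, p14, p15}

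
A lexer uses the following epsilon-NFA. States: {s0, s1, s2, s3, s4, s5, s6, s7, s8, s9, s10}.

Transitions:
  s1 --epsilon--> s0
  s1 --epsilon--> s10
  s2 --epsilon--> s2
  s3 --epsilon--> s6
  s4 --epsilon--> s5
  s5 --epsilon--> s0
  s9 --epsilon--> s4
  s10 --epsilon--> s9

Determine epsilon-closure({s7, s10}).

Start with {s7, s10}.
From s10 via epsilon: add s9.
From s9 via epsilon: add s4.
From s4 via epsilon: add s5.
From s5 via epsilon: add s0.
No new states can be added; the closed set is {s0, s4, s5, s7, s9, s10}.

{s0, s4, s5, s7, s9, s10}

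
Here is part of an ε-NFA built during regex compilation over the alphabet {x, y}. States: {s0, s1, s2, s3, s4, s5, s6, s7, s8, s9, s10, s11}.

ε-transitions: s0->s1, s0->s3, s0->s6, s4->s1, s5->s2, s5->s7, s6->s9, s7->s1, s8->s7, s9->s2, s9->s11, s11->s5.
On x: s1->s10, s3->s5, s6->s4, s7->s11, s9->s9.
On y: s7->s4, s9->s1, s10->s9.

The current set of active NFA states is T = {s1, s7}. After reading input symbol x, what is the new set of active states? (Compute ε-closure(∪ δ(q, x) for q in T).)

{s1, s2, s5, s7, s10, s11}

s1 on x → {s10}.
s7 on x → {s11}.
Union after reading x: {s10, s11}.
Now take the ε-closure:
From s11 via ε: add s5.
From s5 via ε: add s2, s7.
From s7 via ε: add s1.
No new states can be added; the closed set is {s1, s2, s5, s7, s10, s11}.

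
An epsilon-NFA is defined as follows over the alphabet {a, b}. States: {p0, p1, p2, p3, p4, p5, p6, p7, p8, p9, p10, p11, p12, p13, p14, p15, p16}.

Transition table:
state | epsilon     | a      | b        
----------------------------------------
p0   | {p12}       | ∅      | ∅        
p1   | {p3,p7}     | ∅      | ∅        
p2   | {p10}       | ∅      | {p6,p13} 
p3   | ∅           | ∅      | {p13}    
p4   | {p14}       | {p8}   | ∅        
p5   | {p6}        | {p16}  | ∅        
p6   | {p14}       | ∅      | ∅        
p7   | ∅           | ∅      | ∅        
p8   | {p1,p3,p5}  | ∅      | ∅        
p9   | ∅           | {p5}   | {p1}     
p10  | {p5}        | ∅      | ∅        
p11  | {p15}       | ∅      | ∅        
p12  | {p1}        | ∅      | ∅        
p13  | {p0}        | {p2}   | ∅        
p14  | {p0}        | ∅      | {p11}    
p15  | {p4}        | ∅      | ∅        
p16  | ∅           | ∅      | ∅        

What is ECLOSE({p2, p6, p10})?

{p0, p1, p2, p3, p5, p6, p7, p10, p12, p14}

Start with {p2, p6, p10}.
From p6 via epsilon: add p14.
From p10 via epsilon: add p5.
From p14 via epsilon: add p0.
From p0 via epsilon: add p12.
From p12 via epsilon: add p1.
From p1 via epsilon: add p3, p7.
No new states can be added; the closed set is {p0, p1, p2, p3, p5, p6, p7, p10, p12, p14}.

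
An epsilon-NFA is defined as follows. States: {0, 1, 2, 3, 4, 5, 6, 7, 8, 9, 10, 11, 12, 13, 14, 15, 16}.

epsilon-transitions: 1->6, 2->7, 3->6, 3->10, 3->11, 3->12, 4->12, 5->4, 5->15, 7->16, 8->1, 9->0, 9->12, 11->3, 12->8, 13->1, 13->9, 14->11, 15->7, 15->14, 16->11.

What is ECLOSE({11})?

Start with {11}.
From 11 via epsilon: add 3.
From 3 via epsilon: add 6, 10, 12.
From 12 via epsilon: add 8.
From 8 via epsilon: add 1.
No new states can be added; the closed set is {1, 3, 6, 8, 10, 11, 12}.

{1, 3, 6, 8, 10, 11, 12}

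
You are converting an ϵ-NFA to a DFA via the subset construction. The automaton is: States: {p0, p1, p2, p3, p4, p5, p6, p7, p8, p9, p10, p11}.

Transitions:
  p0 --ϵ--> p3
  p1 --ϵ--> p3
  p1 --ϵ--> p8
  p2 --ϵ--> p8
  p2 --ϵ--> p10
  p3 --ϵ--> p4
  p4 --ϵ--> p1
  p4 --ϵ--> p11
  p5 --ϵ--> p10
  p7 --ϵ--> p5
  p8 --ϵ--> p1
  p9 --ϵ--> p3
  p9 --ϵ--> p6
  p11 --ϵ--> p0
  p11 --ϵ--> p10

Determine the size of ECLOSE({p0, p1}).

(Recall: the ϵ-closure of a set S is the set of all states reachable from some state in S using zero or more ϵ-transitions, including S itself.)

Start with {p0, p1}.
From p0 via ϵ: add p3.
From p1 via ϵ: add p8.
From p3 via ϵ: add p4.
From p4 via ϵ: add p11.
From p11 via ϵ: add p10.
ϵ-closure = {p0, p1, p3, p4, p8, p10, p11}, which has 7 states.

7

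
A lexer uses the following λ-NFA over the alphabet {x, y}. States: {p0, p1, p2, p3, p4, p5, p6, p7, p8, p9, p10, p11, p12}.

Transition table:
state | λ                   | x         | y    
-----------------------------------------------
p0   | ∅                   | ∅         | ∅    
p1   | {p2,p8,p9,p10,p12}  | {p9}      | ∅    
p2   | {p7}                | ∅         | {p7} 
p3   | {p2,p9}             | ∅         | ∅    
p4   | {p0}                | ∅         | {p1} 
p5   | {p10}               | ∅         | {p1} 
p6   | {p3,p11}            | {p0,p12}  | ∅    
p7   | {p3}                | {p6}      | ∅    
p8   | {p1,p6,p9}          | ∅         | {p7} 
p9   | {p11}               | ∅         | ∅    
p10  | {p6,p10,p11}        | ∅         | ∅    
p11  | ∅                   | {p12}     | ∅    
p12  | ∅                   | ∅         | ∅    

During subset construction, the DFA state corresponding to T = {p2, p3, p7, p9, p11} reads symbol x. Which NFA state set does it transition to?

{p2, p3, p6, p7, p9, p11, p12}

p7 on x → {p6}.
p11 on x → {p12}.
No x-transition from p2, p3, p9.
Union after reading x: {p6, p12}.
Now take the λ-closure:
From p6 via λ: add p3, p11.
From p3 via λ: add p2, p9.
From p2 via λ: add p7.
No new states can be added; the closed set is {p2, p3, p6, p7, p9, p11, p12}.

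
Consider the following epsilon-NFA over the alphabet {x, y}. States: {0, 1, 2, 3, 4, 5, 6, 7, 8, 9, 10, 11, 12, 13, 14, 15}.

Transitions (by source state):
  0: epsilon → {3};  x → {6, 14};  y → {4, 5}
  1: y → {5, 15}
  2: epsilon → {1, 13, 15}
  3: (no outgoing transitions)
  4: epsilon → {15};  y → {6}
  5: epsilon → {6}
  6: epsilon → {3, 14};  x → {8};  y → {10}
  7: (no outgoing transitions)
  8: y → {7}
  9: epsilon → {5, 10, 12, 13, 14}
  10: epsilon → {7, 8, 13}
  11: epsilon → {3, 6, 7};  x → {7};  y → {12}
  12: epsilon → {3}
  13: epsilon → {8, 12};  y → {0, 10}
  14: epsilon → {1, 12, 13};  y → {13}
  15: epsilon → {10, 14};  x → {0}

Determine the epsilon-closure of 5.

Start with {5}.
From 5 via epsilon: add 6.
From 6 via epsilon: add 3, 14.
From 14 via epsilon: add 1, 12, 13.
From 13 via epsilon: add 8.
No new states can be added; the closed set is {1, 3, 5, 6, 8, 12, 13, 14}.

{1, 3, 5, 6, 8, 12, 13, 14}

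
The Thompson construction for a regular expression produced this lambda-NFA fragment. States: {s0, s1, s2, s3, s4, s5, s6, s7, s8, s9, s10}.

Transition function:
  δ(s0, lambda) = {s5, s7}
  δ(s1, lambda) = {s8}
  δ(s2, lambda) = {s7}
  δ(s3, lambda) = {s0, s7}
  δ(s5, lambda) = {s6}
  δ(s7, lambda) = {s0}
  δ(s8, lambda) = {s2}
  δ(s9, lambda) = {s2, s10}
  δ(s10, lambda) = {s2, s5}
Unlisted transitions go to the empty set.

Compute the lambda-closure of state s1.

Start with {s1}.
From s1 via lambda: add s8.
From s8 via lambda: add s2.
From s2 via lambda: add s7.
From s7 via lambda: add s0.
From s0 via lambda: add s5.
From s5 via lambda: add s6.
No new states can be added; the closed set is {s0, s1, s2, s5, s6, s7, s8}.

{s0, s1, s2, s5, s6, s7, s8}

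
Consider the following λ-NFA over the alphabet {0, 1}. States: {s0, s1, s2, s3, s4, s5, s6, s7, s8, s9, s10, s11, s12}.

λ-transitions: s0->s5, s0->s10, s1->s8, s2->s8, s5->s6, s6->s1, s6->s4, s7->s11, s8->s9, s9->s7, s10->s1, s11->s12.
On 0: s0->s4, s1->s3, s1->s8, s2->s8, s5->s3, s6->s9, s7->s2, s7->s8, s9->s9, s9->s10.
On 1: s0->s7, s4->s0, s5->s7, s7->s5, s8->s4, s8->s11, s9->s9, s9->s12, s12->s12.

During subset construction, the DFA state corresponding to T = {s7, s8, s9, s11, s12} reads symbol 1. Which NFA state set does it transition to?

s7 on 1 → {s5}.
s8 on 1 → {s4, s11}.
s9 on 1 → {s9, s12}.
s12 on 1 → {s12}.
No 1-transition from s11.
Union after reading 1: {s4, s5, s9, s11, s12}.
Now take the λ-closure:
From s5 via λ: add s6.
From s9 via λ: add s7.
From s6 via λ: add s1.
From s1 via λ: add s8.
No new states can be added; the closed set is {s1, s4, s5, s6, s7, s8, s9, s11, s12}.

{s1, s4, s5, s6, s7, s8, s9, s11, s12}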